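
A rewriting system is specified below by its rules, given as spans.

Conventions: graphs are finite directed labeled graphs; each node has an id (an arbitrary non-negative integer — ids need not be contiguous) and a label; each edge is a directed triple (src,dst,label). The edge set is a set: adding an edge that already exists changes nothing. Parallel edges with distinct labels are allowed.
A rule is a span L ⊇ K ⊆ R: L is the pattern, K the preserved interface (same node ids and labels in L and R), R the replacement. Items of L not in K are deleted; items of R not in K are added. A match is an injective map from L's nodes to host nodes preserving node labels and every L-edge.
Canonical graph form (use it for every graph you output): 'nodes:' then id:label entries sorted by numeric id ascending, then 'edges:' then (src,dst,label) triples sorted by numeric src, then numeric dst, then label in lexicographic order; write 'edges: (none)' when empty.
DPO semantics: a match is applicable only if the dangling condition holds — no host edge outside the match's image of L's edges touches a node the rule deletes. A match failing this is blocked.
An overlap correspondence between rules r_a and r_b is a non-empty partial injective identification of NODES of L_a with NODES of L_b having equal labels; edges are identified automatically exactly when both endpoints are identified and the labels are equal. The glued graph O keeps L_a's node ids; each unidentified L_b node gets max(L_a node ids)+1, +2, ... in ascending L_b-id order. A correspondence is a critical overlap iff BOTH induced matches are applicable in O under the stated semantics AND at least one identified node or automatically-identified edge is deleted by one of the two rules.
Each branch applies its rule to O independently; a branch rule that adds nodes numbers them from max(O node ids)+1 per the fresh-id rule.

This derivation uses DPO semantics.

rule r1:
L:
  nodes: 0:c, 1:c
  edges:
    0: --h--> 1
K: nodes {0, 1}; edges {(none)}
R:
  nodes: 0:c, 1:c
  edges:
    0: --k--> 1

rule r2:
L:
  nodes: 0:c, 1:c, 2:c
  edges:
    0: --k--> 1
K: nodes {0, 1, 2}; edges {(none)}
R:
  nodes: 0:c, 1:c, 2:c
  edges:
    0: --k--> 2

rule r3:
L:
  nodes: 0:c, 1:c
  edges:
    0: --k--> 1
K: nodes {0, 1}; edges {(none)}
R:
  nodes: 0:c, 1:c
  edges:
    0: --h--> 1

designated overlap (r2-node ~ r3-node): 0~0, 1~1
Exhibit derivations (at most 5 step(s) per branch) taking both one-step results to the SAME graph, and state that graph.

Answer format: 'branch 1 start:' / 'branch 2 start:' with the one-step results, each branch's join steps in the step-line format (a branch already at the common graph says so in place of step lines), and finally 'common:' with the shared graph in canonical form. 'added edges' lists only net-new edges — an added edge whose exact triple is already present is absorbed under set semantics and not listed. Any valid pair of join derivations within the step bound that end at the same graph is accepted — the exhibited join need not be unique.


branch 1 start:
nodes: 0:c, 1:c, 2:c
edges: (0,2,k)
branch 2 start:
nodes: 0:c, 1:c, 2:c
edges: (0,1,h)
branch 1 step 1: rule r2; match: 0->0, 1->2, 2->1; deleted nodes (none); deleted edges (0,2,k); added nodes (none); added edges (0,1,k); result: nodes: 0:c, 1:c, 2:c edges: (0,1,k)
branch 2 step 1: rule r1; match: 0->0, 1->1; deleted nodes (none); deleted edges (0,1,h); added nodes (none); added edges (0,1,k); result: nodes: 0:c, 1:c, 2:c edges: (0,1,k)
common:
nodes: 0:c, 1:c, 2:c
edges: (0,1,k)


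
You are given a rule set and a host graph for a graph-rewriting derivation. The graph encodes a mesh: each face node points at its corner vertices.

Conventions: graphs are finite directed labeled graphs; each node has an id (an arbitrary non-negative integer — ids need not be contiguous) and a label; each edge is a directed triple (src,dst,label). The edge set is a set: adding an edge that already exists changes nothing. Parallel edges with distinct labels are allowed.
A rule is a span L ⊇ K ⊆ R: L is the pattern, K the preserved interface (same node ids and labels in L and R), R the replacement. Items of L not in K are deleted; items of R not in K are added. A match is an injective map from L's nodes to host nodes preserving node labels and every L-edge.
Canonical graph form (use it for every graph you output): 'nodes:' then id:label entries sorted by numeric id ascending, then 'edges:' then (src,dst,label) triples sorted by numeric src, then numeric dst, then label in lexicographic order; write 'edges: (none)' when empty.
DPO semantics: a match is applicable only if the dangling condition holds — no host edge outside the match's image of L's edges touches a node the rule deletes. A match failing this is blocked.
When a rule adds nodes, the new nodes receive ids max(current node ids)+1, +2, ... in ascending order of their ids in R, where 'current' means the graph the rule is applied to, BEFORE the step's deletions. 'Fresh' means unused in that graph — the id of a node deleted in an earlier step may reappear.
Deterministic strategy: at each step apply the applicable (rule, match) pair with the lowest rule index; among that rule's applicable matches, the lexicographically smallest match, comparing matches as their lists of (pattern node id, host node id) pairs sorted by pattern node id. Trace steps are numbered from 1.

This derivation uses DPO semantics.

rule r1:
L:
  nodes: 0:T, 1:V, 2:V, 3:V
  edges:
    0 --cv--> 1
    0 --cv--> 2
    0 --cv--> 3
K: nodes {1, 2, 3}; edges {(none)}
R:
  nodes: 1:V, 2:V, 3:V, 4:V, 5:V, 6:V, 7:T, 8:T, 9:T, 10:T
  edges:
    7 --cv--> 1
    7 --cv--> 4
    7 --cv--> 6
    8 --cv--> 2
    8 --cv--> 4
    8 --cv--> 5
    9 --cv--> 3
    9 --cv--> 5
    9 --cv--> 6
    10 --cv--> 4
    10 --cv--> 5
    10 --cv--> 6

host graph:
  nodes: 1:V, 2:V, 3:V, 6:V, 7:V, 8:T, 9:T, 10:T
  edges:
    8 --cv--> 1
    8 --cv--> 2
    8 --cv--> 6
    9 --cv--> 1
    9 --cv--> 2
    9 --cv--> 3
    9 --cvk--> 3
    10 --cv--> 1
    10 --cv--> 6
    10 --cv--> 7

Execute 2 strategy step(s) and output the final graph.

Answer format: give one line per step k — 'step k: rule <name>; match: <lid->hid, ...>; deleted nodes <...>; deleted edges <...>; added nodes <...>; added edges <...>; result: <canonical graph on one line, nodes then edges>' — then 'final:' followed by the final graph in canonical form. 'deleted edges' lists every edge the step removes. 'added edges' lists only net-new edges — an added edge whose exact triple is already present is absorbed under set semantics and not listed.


step 1: rule r1; match: 0->8, 1->1, 2->2, 3->6; deleted nodes 8; deleted edges (8,1,cv); (8,2,cv); (8,6,cv); added nodes 11, 12, 13, 14, 15, 16, 17; added edges (14,1,cv); (14,11,cv); (14,13,cv); (15,2,cv); (15,11,cv); (15,12,cv); (16,6,cv); (16,12,cv); (16,13,cv); (17,11,cv); (17,12,cv); (17,13,cv); result: nodes: 1:V, 2:V, 3:V, 6:V, 7:V, 9:T, 10:T, 11:V, 12:V, 13:V, 14:T, 15:T, 16:T, 17:T edges: (9,1,cv); (9,2,cv); (9,3,cv); (9,3,cvk); (10,1,cv); (10,6,cv); (10,7,cv); (14,1,cv); (14,11,cv); (14,13,cv); (15,2,cv); (15,11,cv); (15,12,cv); (16,6,cv); (16,12,cv); (16,13,cv); (17,11,cv); (17,12,cv); (17,13,cv)
step 2: rule r1; match: 0->10, 1->1, 2->6, 3->7; deleted nodes 10; deleted edges (10,1,cv); (10,6,cv); (10,7,cv); added nodes 18, 19, 20, 21, 22, 23, 24; added edges (21,1,cv); (21,18,cv); (21,20,cv); (22,6,cv); (22,18,cv); (22,19,cv); (23,7,cv); (23,19,cv); (23,20,cv); (24,18,cv); (24,19,cv); (24,20,cv); result: nodes: 1:V, 2:V, 3:V, 6:V, 7:V, 9:T, 11:V, 12:V, 13:V, 14:T, 15:T, 16:T, 17:T, 18:V, 19:V, 20:V, 21:T, 22:T, 23:T, 24:T edges: (9,1,cv); (9,2,cv); (9,3,cv); (9,3,cvk); (14,1,cv); (14,11,cv); (14,13,cv); (15,2,cv); (15,11,cv); (15,12,cv); (16,6,cv); (16,12,cv); (16,13,cv); (17,11,cv); (17,12,cv); (17,13,cv); (21,1,cv); (21,18,cv); (21,20,cv); (22,6,cv); (22,18,cv); (22,19,cv); (23,7,cv); (23,19,cv); (23,20,cv); (24,18,cv); (24,19,cv); (24,20,cv)
final:
nodes: 1:V, 2:V, 3:V, 6:V, 7:V, 9:T, 11:V, 12:V, 13:V, 14:T, 15:T, 16:T, 17:T, 18:V, 19:V, 20:V, 21:T, 22:T, 23:T, 24:T
edges: (9,1,cv); (9,2,cv); (9,3,cv); (9,3,cvk); (14,1,cv); (14,11,cv); (14,13,cv); (15,2,cv); (15,11,cv); (15,12,cv); (16,6,cv); (16,12,cv); (16,13,cv); (17,11,cv); (17,12,cv); (17,13,cv); (21,1,cv); (21,18,cv); (21,20,cv); (22,6,cv); (22,18,cv); (22,19,cv); (23,7,cv); (23,19,cv); (23,20,cv); (24,18,cv); (24,19,cv); (24,20,cv)


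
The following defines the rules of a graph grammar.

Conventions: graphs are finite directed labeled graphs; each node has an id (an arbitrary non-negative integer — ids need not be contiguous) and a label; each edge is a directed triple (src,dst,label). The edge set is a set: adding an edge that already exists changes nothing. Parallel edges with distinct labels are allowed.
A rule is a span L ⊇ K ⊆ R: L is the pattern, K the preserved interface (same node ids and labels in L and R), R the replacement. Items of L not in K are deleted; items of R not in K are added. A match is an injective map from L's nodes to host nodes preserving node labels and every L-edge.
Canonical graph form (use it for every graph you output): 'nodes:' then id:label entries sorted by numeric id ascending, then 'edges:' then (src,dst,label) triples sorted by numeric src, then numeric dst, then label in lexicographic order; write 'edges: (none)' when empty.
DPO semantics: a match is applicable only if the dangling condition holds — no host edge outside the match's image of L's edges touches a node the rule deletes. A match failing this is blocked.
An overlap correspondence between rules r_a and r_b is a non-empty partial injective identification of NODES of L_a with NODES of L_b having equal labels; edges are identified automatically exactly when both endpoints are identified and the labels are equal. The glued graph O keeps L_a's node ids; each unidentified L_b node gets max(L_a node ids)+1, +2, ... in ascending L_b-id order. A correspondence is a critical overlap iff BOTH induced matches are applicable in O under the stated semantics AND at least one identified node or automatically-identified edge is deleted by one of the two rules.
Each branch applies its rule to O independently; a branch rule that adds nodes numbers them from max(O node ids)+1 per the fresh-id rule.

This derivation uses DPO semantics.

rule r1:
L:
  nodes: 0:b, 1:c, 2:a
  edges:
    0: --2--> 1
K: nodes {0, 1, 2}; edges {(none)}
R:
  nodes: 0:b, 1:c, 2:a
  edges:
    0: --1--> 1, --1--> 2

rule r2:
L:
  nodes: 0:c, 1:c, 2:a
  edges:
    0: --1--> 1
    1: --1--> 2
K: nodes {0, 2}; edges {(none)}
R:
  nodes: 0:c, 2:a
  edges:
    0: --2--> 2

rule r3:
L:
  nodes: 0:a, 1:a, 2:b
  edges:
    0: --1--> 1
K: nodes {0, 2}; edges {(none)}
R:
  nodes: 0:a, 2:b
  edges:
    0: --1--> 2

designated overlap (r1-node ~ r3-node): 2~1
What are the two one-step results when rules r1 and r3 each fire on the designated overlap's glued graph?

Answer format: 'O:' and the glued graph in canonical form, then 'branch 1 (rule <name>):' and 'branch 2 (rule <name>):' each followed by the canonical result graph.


O:
nodes: 0:b, 1:c, 2:a, 3:a, 4:b
edges: (0,1,2); (3,2,1)
branch 1 (rule r1):
nodes: 0:b, 1:c, 2:a, 3:a, 4:b
edges: (0,1,1); (0,2,1); (3,2,1)
branch 2 (rule r3):
nodes: 0:b, 1:c, 3:a, 4:b
edges: (0,1,2); (3,4,1)


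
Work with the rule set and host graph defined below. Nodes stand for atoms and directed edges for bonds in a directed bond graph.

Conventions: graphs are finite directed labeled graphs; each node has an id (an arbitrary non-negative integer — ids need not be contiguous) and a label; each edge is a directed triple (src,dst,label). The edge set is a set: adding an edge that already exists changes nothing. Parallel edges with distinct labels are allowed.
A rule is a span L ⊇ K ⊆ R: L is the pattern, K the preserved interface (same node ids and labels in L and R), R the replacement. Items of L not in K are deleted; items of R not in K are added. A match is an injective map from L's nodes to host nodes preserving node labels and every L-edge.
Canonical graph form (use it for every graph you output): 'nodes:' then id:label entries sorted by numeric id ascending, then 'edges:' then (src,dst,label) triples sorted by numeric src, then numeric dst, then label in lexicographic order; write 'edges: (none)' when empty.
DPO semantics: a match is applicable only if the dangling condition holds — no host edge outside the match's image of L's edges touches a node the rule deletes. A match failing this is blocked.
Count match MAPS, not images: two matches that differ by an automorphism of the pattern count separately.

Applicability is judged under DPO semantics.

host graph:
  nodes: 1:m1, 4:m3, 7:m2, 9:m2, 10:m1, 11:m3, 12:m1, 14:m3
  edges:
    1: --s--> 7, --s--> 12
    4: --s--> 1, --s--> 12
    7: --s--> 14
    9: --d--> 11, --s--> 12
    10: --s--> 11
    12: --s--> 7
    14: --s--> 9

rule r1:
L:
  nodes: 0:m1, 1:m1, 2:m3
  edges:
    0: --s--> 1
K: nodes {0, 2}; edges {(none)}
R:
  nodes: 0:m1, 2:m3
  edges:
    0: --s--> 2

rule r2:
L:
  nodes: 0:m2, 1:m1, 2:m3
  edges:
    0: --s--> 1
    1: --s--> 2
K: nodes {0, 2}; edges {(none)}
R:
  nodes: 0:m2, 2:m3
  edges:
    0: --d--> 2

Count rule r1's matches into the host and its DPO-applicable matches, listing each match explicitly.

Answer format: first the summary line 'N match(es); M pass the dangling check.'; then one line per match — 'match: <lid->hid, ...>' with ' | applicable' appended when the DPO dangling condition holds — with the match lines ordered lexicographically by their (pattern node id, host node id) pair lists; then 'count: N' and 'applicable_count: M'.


3 match(es); 0 pass the dangling check.
match: 0->1, 1->12, 2->4
match: 0->1, 1->12, 2->11
match: 0->1, 1->12, 2->14
count: 3
applicable_count: 0


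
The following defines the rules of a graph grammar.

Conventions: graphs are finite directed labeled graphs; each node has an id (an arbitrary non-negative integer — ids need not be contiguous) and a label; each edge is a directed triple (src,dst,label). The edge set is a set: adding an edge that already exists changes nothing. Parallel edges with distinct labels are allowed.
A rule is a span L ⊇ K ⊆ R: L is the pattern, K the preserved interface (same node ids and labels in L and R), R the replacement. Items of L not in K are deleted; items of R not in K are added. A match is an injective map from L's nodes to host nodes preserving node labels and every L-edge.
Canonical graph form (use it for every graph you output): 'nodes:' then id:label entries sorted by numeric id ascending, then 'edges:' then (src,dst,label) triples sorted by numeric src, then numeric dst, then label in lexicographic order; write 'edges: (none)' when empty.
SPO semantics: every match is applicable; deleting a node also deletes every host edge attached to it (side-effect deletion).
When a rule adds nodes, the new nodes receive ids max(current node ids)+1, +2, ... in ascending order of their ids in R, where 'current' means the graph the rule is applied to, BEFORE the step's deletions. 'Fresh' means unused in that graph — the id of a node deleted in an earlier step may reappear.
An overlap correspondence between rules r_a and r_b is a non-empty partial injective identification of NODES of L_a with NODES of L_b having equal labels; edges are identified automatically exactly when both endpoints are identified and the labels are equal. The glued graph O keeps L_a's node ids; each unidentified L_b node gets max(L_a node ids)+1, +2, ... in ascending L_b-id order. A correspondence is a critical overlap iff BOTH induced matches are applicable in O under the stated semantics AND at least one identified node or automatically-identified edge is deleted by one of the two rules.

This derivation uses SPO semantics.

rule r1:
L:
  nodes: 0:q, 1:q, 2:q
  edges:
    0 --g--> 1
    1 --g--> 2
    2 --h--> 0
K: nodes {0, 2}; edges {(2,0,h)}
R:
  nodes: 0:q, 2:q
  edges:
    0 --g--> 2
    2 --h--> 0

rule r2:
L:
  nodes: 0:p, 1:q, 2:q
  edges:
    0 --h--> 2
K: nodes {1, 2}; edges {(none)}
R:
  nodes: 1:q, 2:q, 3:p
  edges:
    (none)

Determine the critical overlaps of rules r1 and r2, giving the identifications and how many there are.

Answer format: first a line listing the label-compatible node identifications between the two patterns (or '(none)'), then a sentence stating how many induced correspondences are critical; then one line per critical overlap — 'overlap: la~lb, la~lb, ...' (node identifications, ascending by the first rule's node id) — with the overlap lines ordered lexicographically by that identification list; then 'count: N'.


label-compatible node identifications between L(r1) and L(r2): 0~1, 0~2, 1~1, 1~2, 2~1, 2~2
6 of the induced correspondences are critical overlaps of r1 and r2.
overlap: 0~1, 1~2
overlap: 0~2, 1~1
overlap: 1~1
overlap: 1~1, 2~2
overlap: 1~2
overlap: 1~2, 2~1
count: 6


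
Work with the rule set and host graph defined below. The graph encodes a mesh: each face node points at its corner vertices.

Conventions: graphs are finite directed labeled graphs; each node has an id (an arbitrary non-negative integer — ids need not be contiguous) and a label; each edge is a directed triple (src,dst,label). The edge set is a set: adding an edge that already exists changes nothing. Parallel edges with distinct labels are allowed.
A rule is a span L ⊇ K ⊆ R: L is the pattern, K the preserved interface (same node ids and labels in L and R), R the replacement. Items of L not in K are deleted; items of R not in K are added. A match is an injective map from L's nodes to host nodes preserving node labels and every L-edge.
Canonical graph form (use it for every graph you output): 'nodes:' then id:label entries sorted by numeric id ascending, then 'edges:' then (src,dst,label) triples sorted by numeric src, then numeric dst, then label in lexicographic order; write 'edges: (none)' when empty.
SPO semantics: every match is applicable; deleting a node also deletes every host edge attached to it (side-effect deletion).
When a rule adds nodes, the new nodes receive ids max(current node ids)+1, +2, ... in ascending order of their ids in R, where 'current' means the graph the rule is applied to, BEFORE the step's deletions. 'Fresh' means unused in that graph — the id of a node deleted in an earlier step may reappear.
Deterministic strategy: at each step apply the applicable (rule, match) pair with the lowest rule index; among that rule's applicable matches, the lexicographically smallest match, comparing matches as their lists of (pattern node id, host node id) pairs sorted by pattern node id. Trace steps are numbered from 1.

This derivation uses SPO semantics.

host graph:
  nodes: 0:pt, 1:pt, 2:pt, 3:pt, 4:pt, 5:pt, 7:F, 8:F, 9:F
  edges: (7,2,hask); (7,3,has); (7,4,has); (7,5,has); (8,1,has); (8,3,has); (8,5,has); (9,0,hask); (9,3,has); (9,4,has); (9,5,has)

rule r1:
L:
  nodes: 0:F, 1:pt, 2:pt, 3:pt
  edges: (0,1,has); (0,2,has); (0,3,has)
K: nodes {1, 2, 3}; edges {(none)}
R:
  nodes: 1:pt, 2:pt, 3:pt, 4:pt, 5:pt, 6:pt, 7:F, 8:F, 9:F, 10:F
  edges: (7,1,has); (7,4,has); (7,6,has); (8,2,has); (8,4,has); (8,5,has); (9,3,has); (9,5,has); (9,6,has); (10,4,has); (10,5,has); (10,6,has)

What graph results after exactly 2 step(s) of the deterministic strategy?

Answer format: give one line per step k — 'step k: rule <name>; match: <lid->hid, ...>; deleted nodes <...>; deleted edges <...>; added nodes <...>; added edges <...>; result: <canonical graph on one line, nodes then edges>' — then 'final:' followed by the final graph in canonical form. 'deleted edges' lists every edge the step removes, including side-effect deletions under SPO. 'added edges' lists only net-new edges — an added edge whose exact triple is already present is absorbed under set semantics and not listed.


step 1: rule r1; match: 0->7, 1->3, 2->4, 3->5; deleted nodes 7; deleted edges (7,2,hask); (7,3,has); (7,4,has); (7,5,has); added nodes 10, 11, 12, 13, 14, 15, 16; added edges (13,3,has); (13,10,has); (13,12,has); (14,4,has); (14,10,has); (14,11,has); (15,5,has); (15,11,has); (15,12,has); (16,10,has); (16,11,has); (16,12,has); result: nodes: 0:pt, 1:pt, 2:pt, 3:pt, 4:pt, 5:pt, 8:F, 9:F, 10:pt, 11:pt, 12:pt, 13:F, 14:F, 15:F, 16:F edges: (8,1,has); (8,3,has); (8,5,has); (9,0,hask); (9,3,has); (9,4,has); (9,5,has); (13,3,has); (13,10,has); (13,12,has); (14,4,has); (14,10,has); (14,11,has); (15,5,has); (15,11,has); (15,12,has); (16,10,has); (16,11,has); (16,12,has)
step 2: rule r1; match: 0->8, 1->1, 2->3, 3->5; deleted nodes 8; deleted edges (8,1,has); (8,3,has); (8,5,has); added nodes 17, 18, 19, 20, 21, 22, 23; added edges (20,1,has); (20,17,has); (20,19,has); (21,3,has); (21,17,has); (21,18,has); (22,5,has); (22,18,has); (22,19,has); (23,17,has); (23,18,has); (23,19,has); result: nodes: 0:pt, 1:pt, 2:pt, 3:pt, 4:pt, 5:pt, 9:F, 10:pt, 11:pt, 12:pt, 13:F, 14:F, 15:F, 16:F, 17:pt, 18:pt, 19:pt, 20:F, 21:F, 22:F, 23:F edges: (9,0,hask); (9,3,has); (9,4,has); (9,5,has); (13,3,has); (13,10,has); (13,12,has); (14,4,has); (14,10,has); (14,11,has); (15,5,has); (15,11,has); (15,12,has); (16,10,has); (16,11,has); (16,12,has); (20,1,has); (20,17,has); (20,19,has); (21,3,has); (21,17,has); (21,18,has); (22,5,has); (22,18,has); (22,19,has); (23,17,has); (23,18,has); (23,19,has)
final:
nodes: 0:pt, 1:pt, 2:pt, 3:pt, 4:pt, 5:pt, 9:F, 10:pt, 11:pt, 12:pt, 13:F, 14:F, 15:F, 16:F, 17:pt, 18:pt, 19:pt, 20:F, 21:F, 22:F, 23:F
edges: (9,0,hask); (9,3,has); (9,4,has); (9,5,has); (13,3,has); (13,10,has); (13,12,has); (14,4,has); (14,10,has); (14,11,has); (15,5,has); (15,11,has); (15,12,has); (16,10,has); (16,11,has); (16,12,has); (20,1,has); (20,17,has); (20,19,has); (21,3,has); (21,17,has); (21,18,has); (22,5,has); (22,18,has); (22,19,has); (23,17,has); (23,18,has); (23,19,has)


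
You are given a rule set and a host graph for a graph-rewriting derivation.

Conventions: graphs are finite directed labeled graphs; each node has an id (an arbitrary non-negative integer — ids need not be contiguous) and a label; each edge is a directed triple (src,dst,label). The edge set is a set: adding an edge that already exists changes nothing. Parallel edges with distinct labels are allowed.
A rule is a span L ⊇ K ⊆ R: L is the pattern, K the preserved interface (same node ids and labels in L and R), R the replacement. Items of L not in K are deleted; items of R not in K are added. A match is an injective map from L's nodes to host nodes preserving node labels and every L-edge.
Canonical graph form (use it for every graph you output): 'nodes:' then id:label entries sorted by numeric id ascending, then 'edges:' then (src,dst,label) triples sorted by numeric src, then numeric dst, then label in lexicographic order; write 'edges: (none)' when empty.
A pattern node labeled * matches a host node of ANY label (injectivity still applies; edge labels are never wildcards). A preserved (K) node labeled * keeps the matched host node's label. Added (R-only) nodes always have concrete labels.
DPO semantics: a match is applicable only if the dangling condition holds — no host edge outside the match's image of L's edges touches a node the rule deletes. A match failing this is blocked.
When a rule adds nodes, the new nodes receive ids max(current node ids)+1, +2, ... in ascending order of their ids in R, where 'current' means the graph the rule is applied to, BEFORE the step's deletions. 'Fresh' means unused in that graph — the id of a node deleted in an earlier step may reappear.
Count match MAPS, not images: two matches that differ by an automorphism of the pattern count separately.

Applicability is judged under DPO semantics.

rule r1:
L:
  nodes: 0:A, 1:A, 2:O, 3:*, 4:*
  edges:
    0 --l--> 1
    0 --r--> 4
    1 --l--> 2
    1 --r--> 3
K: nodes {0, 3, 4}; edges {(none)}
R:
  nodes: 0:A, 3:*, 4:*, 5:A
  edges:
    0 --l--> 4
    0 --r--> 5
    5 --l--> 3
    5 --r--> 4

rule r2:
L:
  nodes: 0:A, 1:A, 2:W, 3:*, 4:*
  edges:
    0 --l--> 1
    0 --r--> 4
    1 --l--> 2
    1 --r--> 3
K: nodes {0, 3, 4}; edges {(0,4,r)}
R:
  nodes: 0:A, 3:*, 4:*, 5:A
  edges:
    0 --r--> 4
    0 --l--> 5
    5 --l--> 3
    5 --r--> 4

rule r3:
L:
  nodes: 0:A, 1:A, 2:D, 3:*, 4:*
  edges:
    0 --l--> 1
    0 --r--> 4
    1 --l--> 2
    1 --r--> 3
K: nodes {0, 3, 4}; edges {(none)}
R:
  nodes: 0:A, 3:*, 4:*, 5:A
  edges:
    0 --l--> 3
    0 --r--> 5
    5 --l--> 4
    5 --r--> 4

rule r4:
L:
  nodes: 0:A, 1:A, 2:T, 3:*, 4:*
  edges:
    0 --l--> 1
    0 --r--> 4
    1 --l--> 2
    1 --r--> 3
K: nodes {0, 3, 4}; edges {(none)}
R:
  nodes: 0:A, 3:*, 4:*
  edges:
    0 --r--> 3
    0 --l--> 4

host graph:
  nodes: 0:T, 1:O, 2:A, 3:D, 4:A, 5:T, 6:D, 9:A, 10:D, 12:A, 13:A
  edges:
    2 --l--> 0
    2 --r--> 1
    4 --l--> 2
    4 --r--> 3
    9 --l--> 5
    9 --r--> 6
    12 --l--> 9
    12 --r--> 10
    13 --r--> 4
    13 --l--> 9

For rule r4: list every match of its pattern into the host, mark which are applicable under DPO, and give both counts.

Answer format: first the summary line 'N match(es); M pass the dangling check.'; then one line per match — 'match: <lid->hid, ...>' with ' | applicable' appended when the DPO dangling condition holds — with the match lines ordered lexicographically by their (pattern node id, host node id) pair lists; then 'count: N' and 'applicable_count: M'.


3 match(es); 1 pass the dangling check.
match: 0->4, 1->2, 2->0, 3->1, 4->3 | applicable
match: 0->12, 1->9, 2->5, 3->6, 4->10
match: 0->13, 1->9, 2->5, 3->6, 4->4
count: 3
applicable_count: 1


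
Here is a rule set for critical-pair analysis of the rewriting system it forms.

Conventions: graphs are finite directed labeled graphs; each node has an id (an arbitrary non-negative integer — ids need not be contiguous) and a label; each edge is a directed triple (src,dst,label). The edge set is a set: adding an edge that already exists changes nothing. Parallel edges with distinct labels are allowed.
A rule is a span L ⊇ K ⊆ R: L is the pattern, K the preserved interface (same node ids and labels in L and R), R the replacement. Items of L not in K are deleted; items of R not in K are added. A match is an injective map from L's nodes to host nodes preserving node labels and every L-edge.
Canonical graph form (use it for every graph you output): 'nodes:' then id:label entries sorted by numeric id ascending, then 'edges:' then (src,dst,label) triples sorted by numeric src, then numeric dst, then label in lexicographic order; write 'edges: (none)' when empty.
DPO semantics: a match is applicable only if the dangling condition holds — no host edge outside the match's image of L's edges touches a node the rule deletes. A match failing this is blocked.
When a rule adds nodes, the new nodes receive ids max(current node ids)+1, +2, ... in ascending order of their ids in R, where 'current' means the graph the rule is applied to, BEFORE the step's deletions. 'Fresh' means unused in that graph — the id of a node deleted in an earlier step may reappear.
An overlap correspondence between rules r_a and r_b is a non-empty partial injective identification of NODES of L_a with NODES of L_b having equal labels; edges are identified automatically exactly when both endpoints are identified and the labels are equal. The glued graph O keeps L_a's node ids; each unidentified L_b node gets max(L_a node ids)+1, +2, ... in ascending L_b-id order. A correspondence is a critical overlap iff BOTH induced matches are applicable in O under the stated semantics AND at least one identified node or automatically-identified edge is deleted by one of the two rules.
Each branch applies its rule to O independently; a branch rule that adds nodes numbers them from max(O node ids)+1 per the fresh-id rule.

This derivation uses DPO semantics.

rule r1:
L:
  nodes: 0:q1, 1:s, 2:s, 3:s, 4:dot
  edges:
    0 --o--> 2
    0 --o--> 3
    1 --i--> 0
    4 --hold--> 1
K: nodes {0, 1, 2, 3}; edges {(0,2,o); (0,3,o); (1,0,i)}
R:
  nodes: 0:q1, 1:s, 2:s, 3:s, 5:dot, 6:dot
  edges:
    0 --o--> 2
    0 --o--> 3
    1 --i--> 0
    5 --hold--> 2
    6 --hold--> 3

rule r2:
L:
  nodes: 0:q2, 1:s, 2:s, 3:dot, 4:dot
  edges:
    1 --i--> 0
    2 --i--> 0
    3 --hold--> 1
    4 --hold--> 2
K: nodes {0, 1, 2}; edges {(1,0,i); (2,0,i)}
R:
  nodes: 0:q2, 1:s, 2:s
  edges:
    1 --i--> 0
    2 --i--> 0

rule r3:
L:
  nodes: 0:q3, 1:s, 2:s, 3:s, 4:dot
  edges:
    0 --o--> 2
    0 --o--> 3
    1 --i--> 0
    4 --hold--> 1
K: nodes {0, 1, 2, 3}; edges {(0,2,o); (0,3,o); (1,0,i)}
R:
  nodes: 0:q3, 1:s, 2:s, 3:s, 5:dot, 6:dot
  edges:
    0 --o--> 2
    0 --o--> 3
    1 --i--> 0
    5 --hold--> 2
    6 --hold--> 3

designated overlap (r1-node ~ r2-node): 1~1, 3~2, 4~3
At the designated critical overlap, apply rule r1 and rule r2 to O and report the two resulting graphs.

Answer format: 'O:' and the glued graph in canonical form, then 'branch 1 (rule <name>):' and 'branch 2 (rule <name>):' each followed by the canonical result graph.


O:
nodes: 0:q1, 1:s, 2:s, 3:s, 4:dot, 5:q2, 6:dot
edges: (0,2,o); (0,3,o); (1,0,i); (1,5,i); (3,5,i); (4,1,hold); (6,3,hold)
branch 1 (rule r1):
nodes: 0:q1, 1:s, 2:s, 3:s, 5:q2, 6:dot, 7:dot, 8:dot
edges: (0,2,o); (0,3,o); (1,0,i); (1,5,i); (3,5,i); (6,3,hold); (7,2,hold); (8,3,hold)
branch 2 (rule r2):
nodes: 0:q1, 1:s, 2:s, 3:s, 5:q2
edges: (0,2,o); (0,3,o); (1,0,i); (1,5,i); (3,5,i)


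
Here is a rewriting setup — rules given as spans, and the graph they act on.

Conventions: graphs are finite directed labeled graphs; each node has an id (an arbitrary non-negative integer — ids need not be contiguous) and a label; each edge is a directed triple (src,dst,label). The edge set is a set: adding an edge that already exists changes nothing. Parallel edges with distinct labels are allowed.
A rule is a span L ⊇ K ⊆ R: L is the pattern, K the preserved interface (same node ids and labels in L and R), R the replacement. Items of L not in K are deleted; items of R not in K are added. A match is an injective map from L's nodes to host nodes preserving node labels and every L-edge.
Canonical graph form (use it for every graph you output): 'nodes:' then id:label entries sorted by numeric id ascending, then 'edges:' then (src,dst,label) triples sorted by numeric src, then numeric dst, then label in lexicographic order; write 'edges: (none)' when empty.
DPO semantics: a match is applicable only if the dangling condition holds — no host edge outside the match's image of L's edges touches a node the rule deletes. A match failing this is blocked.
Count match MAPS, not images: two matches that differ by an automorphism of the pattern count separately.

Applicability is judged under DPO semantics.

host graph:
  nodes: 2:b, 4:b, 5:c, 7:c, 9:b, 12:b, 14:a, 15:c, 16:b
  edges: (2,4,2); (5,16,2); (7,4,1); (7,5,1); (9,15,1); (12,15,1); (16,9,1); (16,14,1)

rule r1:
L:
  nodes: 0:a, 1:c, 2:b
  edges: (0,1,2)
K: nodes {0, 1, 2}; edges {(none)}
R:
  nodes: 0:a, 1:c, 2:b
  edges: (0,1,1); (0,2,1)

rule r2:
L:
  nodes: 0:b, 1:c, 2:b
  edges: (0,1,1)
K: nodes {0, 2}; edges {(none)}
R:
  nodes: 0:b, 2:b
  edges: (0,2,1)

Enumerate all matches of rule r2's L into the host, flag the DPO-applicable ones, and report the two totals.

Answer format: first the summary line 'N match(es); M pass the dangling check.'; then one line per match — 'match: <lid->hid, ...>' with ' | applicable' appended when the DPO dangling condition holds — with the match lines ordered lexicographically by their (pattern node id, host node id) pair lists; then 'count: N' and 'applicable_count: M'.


8 match(es); 0 pass the dangling check.
match: 0->9, 1->15, 2->2
match: 0->9, 1->15, 2->4
match: 0->9, 1->15, 2->12
match: 0->9, 1->15, 2->16
match: 0->12, 1->15, 2->2
match: 0->12, 1->15, 2->4
match: 0->12, 1->15, 2->9
match: 0->12, 1->15, 2->16
count: 8
applicable_count: 0


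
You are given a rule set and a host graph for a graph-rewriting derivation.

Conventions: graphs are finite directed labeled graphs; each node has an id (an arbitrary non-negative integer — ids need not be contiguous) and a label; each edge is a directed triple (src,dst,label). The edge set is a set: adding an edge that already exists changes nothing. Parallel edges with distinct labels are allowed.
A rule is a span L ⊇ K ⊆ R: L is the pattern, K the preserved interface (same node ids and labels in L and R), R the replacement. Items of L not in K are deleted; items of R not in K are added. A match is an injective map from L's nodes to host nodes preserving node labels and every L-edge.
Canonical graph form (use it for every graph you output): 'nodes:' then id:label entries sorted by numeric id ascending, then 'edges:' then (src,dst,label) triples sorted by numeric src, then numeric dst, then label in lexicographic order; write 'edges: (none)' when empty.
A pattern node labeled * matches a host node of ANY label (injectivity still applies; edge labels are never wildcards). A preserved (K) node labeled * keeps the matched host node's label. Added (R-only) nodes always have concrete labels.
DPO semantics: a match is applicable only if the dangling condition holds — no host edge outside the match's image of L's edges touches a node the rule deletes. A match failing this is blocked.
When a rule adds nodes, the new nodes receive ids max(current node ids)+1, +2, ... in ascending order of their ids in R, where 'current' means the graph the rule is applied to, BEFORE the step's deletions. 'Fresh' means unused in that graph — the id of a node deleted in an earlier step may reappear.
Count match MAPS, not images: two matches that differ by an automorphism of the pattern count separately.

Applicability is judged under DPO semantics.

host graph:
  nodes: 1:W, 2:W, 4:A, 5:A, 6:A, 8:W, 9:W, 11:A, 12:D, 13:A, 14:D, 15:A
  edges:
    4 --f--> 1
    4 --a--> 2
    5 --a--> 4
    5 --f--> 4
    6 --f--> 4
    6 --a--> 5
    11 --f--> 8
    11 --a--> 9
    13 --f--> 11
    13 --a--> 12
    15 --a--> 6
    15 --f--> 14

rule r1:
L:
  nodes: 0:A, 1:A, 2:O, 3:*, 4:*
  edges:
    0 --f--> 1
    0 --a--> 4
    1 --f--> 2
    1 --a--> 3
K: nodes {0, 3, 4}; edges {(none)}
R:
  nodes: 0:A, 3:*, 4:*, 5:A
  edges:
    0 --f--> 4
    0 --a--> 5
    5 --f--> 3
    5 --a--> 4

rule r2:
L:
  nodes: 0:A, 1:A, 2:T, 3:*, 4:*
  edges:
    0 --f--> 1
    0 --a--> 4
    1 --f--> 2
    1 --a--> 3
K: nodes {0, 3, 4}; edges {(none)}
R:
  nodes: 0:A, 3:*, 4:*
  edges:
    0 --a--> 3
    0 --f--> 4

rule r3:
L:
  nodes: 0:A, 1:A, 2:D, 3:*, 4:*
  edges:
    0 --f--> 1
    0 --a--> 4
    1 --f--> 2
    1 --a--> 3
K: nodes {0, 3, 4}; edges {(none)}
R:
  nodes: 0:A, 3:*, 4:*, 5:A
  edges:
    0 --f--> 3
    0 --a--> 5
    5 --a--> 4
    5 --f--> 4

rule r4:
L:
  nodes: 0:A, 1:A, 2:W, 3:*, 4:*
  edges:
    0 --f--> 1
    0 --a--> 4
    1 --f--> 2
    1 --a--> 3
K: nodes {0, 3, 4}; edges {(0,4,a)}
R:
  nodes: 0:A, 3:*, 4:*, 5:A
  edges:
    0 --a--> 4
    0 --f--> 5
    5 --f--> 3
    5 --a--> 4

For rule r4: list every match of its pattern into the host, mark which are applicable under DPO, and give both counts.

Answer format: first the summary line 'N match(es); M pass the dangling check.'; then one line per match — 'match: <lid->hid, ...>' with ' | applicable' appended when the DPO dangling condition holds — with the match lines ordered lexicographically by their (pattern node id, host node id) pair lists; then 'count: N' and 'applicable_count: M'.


2 match(es); 1 pass the dangling check.
match: 0->6, 1->4, 2->1, 3->2, 4->5
match: 0->13, 1->11, 2->8, 3->9, 4->12 | applicable
count: 2
applicable_count: 1


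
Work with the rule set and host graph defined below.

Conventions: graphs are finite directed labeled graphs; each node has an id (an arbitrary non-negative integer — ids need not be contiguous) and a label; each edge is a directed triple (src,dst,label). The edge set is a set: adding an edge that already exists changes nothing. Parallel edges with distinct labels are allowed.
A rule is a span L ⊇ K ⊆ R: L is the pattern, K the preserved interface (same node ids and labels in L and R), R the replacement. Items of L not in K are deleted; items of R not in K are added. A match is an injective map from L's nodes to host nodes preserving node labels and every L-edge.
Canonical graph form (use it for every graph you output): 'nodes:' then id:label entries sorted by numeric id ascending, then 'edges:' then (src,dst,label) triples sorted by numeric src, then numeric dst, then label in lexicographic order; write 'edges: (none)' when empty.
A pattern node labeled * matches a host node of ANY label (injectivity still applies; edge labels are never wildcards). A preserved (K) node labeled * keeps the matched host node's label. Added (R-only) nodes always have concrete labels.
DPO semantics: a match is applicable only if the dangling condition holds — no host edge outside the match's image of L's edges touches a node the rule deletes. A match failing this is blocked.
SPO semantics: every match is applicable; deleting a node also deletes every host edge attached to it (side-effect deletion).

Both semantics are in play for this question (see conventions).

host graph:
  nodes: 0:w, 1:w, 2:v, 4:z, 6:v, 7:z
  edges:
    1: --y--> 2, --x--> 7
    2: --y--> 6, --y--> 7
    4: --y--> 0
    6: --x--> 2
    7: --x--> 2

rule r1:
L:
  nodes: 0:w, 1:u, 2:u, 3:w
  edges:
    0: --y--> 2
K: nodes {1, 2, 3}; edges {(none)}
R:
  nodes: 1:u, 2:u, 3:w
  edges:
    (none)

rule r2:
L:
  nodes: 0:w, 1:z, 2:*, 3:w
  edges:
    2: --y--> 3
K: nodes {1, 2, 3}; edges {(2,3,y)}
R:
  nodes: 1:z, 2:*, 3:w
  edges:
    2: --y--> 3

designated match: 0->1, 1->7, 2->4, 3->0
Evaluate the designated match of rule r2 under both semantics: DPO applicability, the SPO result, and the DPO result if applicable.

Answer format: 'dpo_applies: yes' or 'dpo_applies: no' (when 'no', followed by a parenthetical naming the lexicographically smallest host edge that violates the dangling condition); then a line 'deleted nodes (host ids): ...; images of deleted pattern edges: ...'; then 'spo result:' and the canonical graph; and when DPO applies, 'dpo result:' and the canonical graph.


dpo_applies: no
(the rule deletes node 1, which keeps host edge (1,2,y) outside the match image — the dangling condition fails, DPO blocks; SPO proceeds and side-deletes such edges)
deleted nodes (host ids): 1; images of deleted pattern edges: (none)
spo result:
nodes: 0:w, 2:v, 4:z, 6:v, 7:z
edges: (2,6,y); (2,7,y); (4,0,y); (6,2,x); (7,2,x)


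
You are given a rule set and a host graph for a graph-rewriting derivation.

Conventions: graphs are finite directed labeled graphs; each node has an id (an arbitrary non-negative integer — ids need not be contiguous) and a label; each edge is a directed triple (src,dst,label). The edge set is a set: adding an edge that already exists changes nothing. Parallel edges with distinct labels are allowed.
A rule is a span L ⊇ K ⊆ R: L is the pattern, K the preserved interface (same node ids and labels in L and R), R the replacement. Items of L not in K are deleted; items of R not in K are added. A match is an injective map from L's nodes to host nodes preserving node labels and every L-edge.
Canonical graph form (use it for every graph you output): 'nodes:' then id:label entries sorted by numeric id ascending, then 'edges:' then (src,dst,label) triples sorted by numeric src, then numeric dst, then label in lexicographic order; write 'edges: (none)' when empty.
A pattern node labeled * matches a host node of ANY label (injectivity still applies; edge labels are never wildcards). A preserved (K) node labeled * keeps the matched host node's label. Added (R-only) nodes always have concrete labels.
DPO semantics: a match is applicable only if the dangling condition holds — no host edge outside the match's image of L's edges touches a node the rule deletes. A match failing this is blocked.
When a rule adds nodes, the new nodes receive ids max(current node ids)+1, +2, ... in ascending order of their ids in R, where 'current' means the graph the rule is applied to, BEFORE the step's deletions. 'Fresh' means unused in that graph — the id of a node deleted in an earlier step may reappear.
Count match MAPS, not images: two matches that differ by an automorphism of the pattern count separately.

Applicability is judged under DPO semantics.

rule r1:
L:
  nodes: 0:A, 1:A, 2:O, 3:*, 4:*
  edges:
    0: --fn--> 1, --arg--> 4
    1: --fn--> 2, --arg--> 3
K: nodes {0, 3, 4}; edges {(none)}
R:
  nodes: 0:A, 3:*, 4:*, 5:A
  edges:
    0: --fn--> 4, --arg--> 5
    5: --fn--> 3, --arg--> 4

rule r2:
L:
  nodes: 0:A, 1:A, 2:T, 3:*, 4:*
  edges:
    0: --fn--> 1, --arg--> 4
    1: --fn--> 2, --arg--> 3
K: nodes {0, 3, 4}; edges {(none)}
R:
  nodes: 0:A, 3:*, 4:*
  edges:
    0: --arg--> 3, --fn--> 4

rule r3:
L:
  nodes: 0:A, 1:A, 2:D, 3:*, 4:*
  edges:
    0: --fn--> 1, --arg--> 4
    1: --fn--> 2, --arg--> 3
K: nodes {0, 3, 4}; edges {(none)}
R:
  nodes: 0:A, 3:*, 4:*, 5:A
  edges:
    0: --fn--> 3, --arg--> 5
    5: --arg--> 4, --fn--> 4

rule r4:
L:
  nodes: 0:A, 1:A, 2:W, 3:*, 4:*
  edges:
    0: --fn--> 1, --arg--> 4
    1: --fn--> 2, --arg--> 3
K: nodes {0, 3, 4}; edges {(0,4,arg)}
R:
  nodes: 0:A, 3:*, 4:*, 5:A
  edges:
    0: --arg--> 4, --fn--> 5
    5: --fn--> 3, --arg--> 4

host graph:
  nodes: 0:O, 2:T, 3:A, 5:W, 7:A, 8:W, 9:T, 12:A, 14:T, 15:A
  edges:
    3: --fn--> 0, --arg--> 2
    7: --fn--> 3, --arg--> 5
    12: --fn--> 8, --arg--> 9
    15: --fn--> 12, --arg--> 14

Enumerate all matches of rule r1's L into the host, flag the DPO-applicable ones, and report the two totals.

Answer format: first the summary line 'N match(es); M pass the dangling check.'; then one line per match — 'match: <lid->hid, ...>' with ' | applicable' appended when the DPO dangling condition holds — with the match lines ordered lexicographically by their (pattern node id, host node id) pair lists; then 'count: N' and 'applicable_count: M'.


1 match(es); 1 pass the dangling check.
match: 0->7, 1->3, 2->0, 3->2, 4->5 | applicable
count: 1
applicable_count: 1
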